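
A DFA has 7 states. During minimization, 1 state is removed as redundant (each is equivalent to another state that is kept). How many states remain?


Original DFA: 7 states
Redundant states removed: 1
Minimized states = original - removed
= 7 - 1
= 6

6


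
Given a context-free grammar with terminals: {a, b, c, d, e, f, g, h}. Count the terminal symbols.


Terminal symbols: a, b, c, d, e, f, g, h
Counting each: a (#1), b (#2), c (#3), d (#4), e (#5), f (#6), g (#7), h (#8)
Total = 8

8


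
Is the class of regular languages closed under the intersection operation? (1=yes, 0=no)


Regular languages are closed under:
- Union (DFA product construction)
- Intersection (DFA product construction)
- Complement (swap accept/reject states)
- Concatenation (NFA construction)
- Kleene star (NFA construction)
intersection is in this list
Therefore: closed

1


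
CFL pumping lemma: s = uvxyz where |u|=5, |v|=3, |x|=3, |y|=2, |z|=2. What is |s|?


|s| = |u| + |v| + |x| + |y| + |z|
= 5 + 3 + 3 + 2 + 2
= 8 + 3 + 4
= 11 + 4
= 15

15


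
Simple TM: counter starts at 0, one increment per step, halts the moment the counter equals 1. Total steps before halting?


Counter starts at 0. Counting sequence:
  Step 1: counter = 1
Counter reached 1 -> halt
Total steps = 1

1


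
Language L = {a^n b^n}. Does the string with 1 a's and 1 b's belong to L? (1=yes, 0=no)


Language requires equal numbers of a's and b's
PDA pushes for each 'a', pops for each 'b'
Number of a's = 1
Number of b's = 1
1 == 1 -> Accept

1


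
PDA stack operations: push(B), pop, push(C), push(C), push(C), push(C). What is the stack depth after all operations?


Tracing stack operations:
  push(B) -> stack = [B], depth=1
  pop -> removed B, stack = [], depth=0
  push(C) -> stack = [C], depth=1
  push(C) -> stack = [C,C], depth=2
  push(C) -> stack = [C,C,C], depth=3
  push(C) -> stack = [C,C,C,C], depth=4
Final depth = 4

4


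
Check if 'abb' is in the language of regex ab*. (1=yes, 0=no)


Pattern: ab*
String: 'abb'
Pattern requires: exactly one 'a' followed by zero or more 'b's
First char is 'a' -> OK
Rest 'bb': all b's? Yes
Result: 1

1


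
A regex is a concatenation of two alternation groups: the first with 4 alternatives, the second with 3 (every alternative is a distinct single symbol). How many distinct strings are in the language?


First group: 4 alternatives
Second group: 3 alternatives
Concatenation: each choice from group 1 pairs with each from group 2
Total = 4 x 3 = 12

12


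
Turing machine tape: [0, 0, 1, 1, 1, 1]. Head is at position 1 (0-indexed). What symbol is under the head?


Tape: [0, 0, 1, 1, 1, 1]
Positions: 0 1 2 3 4 5
Values:    0 0 1 1 1 1
Head at position 1
tape[1] = 0

0


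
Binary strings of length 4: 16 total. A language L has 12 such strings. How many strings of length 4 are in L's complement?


Alphabet: {0,1}
String length: 4
Total strings of length 4 = 2^4 = 16
Strings in L = 12
Complement = total - |L|
= 16 - 12
= 4

4


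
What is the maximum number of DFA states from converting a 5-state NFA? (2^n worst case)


NFA has 5 states
Subset construction: each DFA state = subset of NFA states
Maximum subsets = 2^5
2^5 = 32

32


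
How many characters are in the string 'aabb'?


String: 'aabb'
Counting characters:
  'a' appears 2 time(s)
  'b' appears 2 time(s)
Total length = 2 + 2 = 4

4


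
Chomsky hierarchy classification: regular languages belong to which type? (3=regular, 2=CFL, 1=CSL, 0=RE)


Chomsky hierarchy levels:
  Type 3: Regular (DFA/NFA/regex)
  Type 2: Context-free (PDA)
  Type 1: Context-sensitive
  Type 0: Recursively enumerable (TM)
'regular' corresponds to Type 3

3


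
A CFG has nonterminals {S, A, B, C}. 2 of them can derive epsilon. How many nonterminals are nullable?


Nonterminals: {S, A, B, C}
A nonterminal is nullable if it can derive epsilon
Counting nullable nonterminals: 2
Total nullable = 2

2


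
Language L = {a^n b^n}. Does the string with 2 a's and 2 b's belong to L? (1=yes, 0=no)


Language requires equal numbers of a's and b's
PDA pushes for each 'a', pops for each 'b'
Number of a's = 2
Number of b's = 2
2 == 2 -> Accept

1


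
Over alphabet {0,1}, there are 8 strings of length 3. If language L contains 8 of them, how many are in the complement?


Alphabet: {0,1}
String length: 3
Total strings of length 3 = 2^3 = 8
Strings in L = 8
Complement = total - |L|
= 8 - 8
= 0

0


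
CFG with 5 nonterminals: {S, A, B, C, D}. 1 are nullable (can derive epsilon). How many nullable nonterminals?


Nonterminals: {S, A, B, C, D}
A nonterminal is nullable if it can derive epsilon
Counting nullable nonterminals: 1
Total nullable = 1

1


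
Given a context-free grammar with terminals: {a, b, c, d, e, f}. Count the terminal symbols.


Terminal symbols: a, b, c, d, e, f
Counting each: a (#1), b (#2), c (#3), d (#4), e (#5), f (#6)
Total = 6

6


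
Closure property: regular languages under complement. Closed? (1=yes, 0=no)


Regular languages are closed under:
- Union (DFA product construction)
- Intersection (DFA product construction)
- Complement (swap accept/reject states)
- Concatenation (NFA construction)
- Kleene star (NFA construction)
complement is in this list
Therefore: closed

1


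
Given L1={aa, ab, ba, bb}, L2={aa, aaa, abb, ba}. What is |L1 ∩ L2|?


L1 = {aa, ab, ba, bb}
L2 = {aa, aaa, abb, ba}
Checking each string in L1 against L2:
  'aa': in L2? Yes
  'ab': in L2? No
  'ba': in L2? Yes
  'bb': in L2? No
Intersection = {aa, ba}
|L1 ∩ L2| = 2

2


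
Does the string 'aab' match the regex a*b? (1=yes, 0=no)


Pattern: a*b
String: 'aab'
Pattern requires: zero or more 'a's followed by exactly one 'b'
Found 2 leading 'a's
Remaining: 'b'
Remaining is exactly 'b' -> match
Result: 1

1


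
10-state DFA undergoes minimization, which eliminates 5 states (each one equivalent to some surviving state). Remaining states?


Original DFA: 10 states
Redundant states removed: 5
Minimized states = original - removed
= 10 - 5
= 5

5


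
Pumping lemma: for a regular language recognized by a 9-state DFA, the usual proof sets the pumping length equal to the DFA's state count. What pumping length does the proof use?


Pumping lemma for regular languages (standard proof):
Take p = |Q|, the number of DFA states.
Any string of length >= |Q| passes through |Q|+1 states while reading its first |Q| symbols,
so by pigeonhole some state repeats, giving the loop that can be pumped.
Here |Q| = 9
Therefore the proof uses p = 9

9


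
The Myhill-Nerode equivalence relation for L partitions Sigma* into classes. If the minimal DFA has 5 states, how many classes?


Myhill-Nerode theorem:
Number of equivalence classes = number of states in minimal DFA
Minimal DFA states = 5
Therefore equivalence classes = 5

5


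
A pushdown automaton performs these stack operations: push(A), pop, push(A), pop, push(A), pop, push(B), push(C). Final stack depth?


Tracing stack operations:
  push(A) -> stack = [A], depth=1
  pop -> removed A, stack = [], depth=0
  push(A) -> stack = [A], depth=1
  pop -> removed A, stack = [], depth=0
  push(A) -> stack = [A], depth=1
  pop -> removed A, stack = [], depth=0
  push(B) -> stack = [B], depth=1
  push(C) -> stack = [B,C], depth=2
Final depth = 2

2


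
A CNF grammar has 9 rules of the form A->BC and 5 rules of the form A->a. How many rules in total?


CNF allows two rule forms:
  A -> BC (binary): 9 rules
  A -> a (terminal): 5 rules
Total = 9 + 5 = 14

14


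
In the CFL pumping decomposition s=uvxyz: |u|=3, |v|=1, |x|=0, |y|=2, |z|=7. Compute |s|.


|s| = |u| + |v| + |x| + |y| + |z|
= 3 + 1 + 0 + 2 + 7
= 4 + 0 + 9
= 4 + 9
= 13

13


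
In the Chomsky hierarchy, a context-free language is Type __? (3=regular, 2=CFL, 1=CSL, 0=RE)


Chomsky hierarchy levels:
  Type 3: Regular (DFA/NFA/regex)
  Type 2: Context-free (PDA)
  Type 1: Context-sensitive
  Type 0: Recursively enumerable (TM)
'context-free' corresponds to Type 2

2


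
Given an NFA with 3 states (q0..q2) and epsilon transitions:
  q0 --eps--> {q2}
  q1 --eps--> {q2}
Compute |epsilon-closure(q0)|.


Starting from q0
Initialize closure = {q0}
Follow epsilon from q0 -> add q2
Final closure: {q0, q2}
Size = 2

2


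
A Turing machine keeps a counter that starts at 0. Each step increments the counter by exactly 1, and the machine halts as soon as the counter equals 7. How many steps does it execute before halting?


Counter starts at 0. Counting sequence:
  Step 1: counter = 1
  Step 2: counter = 2
  Step 3: counter = 3
  Step 4: counter = 4
  Step 5: counter = 5
  Step 6: counter = 6
  Step 7: counter = 7
Counter reached 7 -> halt
Total steps = 7

7


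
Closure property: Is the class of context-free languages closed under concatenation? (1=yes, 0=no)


CFL closure properties:
  Closed under: union, concatenation, Kleene star
  NOT closed under: intersection, complement
Operation 'concatenation' is in closed list -> Yes (closed)

1


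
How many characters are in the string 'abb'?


String: 'abb'
Counting characters:
  'a' appears 1 time(s)
  'b' appears 2 time(s)
Total length = 1 + 2 = 3

3


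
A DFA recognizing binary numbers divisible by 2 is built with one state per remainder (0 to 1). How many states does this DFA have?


Divisibility by 2 is tracked via the remainder mod 2: 0, 1, ..., 1
The construction assigns one state to each remainder
Number of remainders = 2

2


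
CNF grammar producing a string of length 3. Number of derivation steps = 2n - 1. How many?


Chomsky Normal Form derivation:
String length n = 3
Each step either:
  - Splits a nonterminal into two (n-1 such steps)
  - Converts a nonterminal to terminal (n such steps)
Total = (n-1) + n = 2n - 1
= 2(3) - 1
= 6 - 1
= 5

5


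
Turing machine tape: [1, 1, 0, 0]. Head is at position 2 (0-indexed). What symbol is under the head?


Tape: [1, 1, 0, 0]
Positions: 0 1 2 3
Values:    1 1 0 0
Head at position 2
tape[2] = 0

0


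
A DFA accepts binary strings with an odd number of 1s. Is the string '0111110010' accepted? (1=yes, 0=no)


DFA has 2 states: q_even (start, accept=no) and q_odd
Processing string '0111110010' character by character:
  Position 0: read '0', 1-count=0 -> q_even (no change)
  Position 1: read '1', 1-count=1 -> q_odd
  Position 2: read '1', 1-count=2 -> q_even
  Position 3: read '1', 1-count=3 -> q_odd
  Position 4: read '1', 1-count=4 -> q_even
  Position 5: read '1', 1-count=5 -> q_odd
  Position 6: read '0', 1-count=5 -> q_odd (no change)
  Position 7: read '0', 1-count=5 -> q_odd (no change)
  Position 8: read '1', 1-count=6 -> q_even
  Position 9: read '0', 1-count=6 -> q_even (no change)
Final state: q_even, total 1s = 6 (even); the DFA requires an odd count -> reject

0


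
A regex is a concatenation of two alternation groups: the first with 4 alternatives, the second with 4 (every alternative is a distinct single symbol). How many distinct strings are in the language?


First group: 4 alternatives
Second group: 4 alternatives
Concatenation: each choice from group 1 pairs with each from group 2
Total = 4 x 4 = 16

16


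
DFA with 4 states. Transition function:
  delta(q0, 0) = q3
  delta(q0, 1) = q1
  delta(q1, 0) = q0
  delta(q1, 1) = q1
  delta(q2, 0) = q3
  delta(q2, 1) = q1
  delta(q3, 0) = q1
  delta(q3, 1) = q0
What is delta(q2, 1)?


Looking up transition function:
delta(q2, 1) in the table
Row: q2, Column: 1
Result: q1

q1


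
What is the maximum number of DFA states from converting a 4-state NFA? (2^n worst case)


NFA has 4 states
Subset construction: each DFA state = subset of NFA states
Maximum subsets = 2^4
2^4 = 16

16


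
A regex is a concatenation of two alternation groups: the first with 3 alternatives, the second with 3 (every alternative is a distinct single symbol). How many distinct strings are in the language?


First group: 3 alternatives
Second group: 3 alternatives
Concatenation: each choice from group 1 pairs with each from group 2
Total = 3 x 3 = 9

9


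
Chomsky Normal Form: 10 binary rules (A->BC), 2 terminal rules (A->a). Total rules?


CNF allows two rule forms:
  A -> BC (binary): 10 rules
  A -> a (terminal): 2 rules
Total = 10 + 2 = 12

12


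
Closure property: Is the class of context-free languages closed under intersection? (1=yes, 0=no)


CFL closure properties:
  Closed under: union, concatenation, Kleene star
  NOT closed under: intersection, complement
Operation 'intersection' is in not-closed list -> No (not closed)

0


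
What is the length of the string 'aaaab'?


String: 'aaaab'
Counting characters:
  'a' appears 4 time(s)
  'b' appears 1 time(s)
Total length = 4 + 1 = 5

5


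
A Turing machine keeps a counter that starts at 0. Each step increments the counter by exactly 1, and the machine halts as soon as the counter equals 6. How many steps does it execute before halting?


Counter starts at 0. Counting sequence:
  Step 1: counter = 1
  Step 2: counter = 2
  Step 3: counter = 3
  Step 4: counter = 4
  Step 5: counter = 5
  Step 6: counter = 6
Counter reached 6 -> halt
Total steps = 6

6


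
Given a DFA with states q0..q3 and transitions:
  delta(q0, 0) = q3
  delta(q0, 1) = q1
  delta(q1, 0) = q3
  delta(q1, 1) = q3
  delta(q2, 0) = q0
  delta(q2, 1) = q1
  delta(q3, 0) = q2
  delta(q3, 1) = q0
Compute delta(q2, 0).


Looking up transition function:
delta(q2, 0) in the table
Row: q2, Column: 0
Result: q0

q0


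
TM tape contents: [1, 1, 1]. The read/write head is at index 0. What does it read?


Tape: [1, 1, 1]
Positions: 0 1 2
Values:    1 1 1
Head at position 0
tape[0] = 1

1


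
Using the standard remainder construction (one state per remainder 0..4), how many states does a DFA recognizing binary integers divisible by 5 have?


Divisibility by 5 is tracked via the remainder mod 5: 0, 1, ..., 4
The construction assigns one state to each remainder
Number of remainders = 5

5


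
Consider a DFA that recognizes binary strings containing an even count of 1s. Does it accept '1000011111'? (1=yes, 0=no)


DFA has 2 states: q_even (start, accept=yes) and q_odd
Processing string '1000011111' character by character:
  Position 0: read '1', 1-count=1 -> q_odd
  Position 1: read '0', 1-count=1 -> q_odd (no change)
  Position 2: read '0', 1-count=1 -> q_odd (no change)
  Position 3: read '0', 1-count=1 -> q_odd (no change)
  Position 4: read '0', 1-count=1 -> q_odd (no change)
  Position 5: read '1', 1-count=2 -> q_even
  Position 6: read '1', 1-count=3 -> q_odd
  Position 7: read '1', 1-count=4 -> q_even
  Position 8: read '1', 1-count=5 -> q_odd
  Position 9: read '1', 1-count=6 -> q_even
Final state: q_even, total 1s = 6 (even); the DFA requires an even count -> accept

1


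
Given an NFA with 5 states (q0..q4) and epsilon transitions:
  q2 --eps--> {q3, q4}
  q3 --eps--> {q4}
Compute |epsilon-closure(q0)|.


Starting from q0
Initialize closure = {q0}
q0 has no outgoing epsilon transitions -> nothing to add
Final closure: {q0}
Size = 1

1


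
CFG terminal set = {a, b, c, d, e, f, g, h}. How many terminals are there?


Terminal symbols: a, b, c, d, e, f, g, h
Counting each: a (#1), b (#2), c (#3), d (#4), e (#5), f (#6), g (#7), h (#8)
Total = 8

8


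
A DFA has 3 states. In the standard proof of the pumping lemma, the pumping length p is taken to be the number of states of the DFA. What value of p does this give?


Pumping lemma for regular languages (standard proof):
Take p = |Q|, the number of DFA states.
Any string of length >= |Q| passes through |Q|+1 states while reading its first |Q| symbols,
so by pigeonhole some state repeats, giving the loop that can be pumped.
Here |Q| = 3
Therefore the proof uses p = 3

3


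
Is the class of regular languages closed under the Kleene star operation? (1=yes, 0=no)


Regular languages are closed under:
- Union (DFA product construction)
- Intersection (DFA product construction)
- Complement (swap accept/reject states)
- Concatenation (NFA construction)
- Kleene star (NFA construction)
Kleene star is in this list
Therefore: closed

1


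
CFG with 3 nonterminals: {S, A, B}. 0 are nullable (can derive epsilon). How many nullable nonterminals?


Nonterminals: {S, A, B}
A nonterminal is nullable if it can derive epsilon
Counting nullable nonterminals: 0
Total nullable = 0

0


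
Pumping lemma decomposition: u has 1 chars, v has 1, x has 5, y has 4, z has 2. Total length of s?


|s| = |u| + |v| + |x| + |y| + |z|
= 1 + 1 + 5 + 4 + 2
= 2 + 5 + 6
= 7 + 6
= 13

13


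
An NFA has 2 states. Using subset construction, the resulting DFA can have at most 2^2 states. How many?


NFA has 2 states
Subset construction: each DFA state = subset of NFA states
Maximum subsets = 2^2
2^2 = 4

4


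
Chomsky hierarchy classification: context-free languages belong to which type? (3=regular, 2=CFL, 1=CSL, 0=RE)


Chomsky hierarchy levels:
  Type 3: Regular (DFA/NFA/regex)
  Type 2: Context-free (PDA)
  Type 1: Context-sensitive
  Type 0: Recursively enumerable (TM)
'context-free' corresponds to Type 2

2


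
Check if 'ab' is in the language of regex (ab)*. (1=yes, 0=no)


Pattern: (ab)*
String: 'ab'
Pattern requires: zero or more repetitions of 'ab'
Pairs: ['ab']
All pairs are 'ab'? Yes
Result: 1

1


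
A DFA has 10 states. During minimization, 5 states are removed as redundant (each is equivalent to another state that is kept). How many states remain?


Original DFA: 10 states
Redundant states removed: 5
Minimized states = original - removed
= 10 - 5
= 5

5


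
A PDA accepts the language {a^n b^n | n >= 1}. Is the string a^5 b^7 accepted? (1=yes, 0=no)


Language requires equal numbers of a's and b's
PDA pushes for each 'a', pops for each 'b'
Number of a's = 5
Number of b's = 7
5 != 7 -> Reject

0


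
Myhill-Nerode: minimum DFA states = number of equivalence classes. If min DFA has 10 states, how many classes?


Myhill-Nerode theorem:
Number of equivalence classes = number of states in minimal DFA
Minimal DFA states = 10
Therefore equivalence classes = 10

10


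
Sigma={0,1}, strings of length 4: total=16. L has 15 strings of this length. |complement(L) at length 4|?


Alphabet: {0,1}
String length: 4
Total strings of length 4 = 2^4 = 16
Strings in L = 15
Complement = total - |L|
= 16 - 15
= 1

1


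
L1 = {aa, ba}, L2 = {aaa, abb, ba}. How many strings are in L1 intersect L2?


L1 = {aa, ba}
L2 = {aaa, abb, ba}
Checking each string in L1 against L2:
  'aa': in L2? No
  'ba': in L2? Yes
Intersection = {ba}
|L1 ∩ L2| = 1

1


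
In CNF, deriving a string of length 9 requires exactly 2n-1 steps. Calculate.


Chomsky Normal Form derivation:
String length n = 9
Each step either:
  - Splits a nonterminal into two (n-1 such steps)
  - Converts a nonterminal to terminal (n such steps)
Total = (n-1) + n = 2n - 1
= 2(9) - 1
= 18 - 1
= 17

17


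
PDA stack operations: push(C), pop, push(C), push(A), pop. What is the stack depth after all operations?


Tracing stack operations:
  push(C) -> stack = [C], depth=1
  pop -> removed C, stack = [], depth=0
  push(C) -> stack = [C], depth=1
  push(A) -> stack = [C,A], depth=2
  pop -> removed A, stack = [C], depth=1
Final depth = 1

1


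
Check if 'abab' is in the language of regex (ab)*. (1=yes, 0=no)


Pattern: (ab)*
String: 'abab'
Pattern requires: zero or more repetitions of 'ab'
Pairs: ['ab', 'ab']
All pairs are 'ab'? Yes
Result: 1

1


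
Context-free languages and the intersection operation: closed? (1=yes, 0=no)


CFL closure properties:
  Closed under: union, concatenation, Kleene star
  NOT closed under: intersection, complement
Operation 'intersection' is in not-closed list -> No (not closed)

0


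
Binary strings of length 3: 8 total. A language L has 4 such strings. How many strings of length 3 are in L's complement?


Alphabet: {0,1}
String length: 3
Total strings of length 3 = 2^3 = 8
Strings in L = 4
Complement = total - |L|
= 8 - 4
= 4

4


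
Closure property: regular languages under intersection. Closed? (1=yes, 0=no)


Regular languages are closed under:
- Union (DFA product construction)
- Intersection (DFA product construction)
- Complement (swap accept/reject states)
- Concatenation (NFA construction)
- Kleene star (NFA construction)
intersection is in this list
Therefore: closed

1


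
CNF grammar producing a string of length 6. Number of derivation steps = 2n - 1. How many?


Chomsky Normal Form derivation:
String length n = 6
Each step either:
  - Splits a nonterminal into two (n-1 such steps)
  - Converts a nonterminal to terminal (n such steps)
Total = (n-1) + n = 2n - 1
= 2(6) - 1
= 12 - 1
= 11

11


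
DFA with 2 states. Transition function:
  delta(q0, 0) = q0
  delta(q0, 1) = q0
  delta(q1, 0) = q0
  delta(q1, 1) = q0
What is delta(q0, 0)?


Looking up transition function:
delta(q0, 0) in the table
Row: q0, Column: 0
Result: q0

q0


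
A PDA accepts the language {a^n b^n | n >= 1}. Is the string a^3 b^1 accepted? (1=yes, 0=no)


Language requires equal numbers of a's and b's
PDA pushes for each 'a', pops for each 'b'
Number of a's = 3
Number of b's = 1
3 != 1 -> Reject

0


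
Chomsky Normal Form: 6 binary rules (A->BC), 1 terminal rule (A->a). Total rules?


CNF allows two rule forms:
  A -> BC (binary): 6 rules
  A -> a (terminal): 1 rule
Total = 6 + 1 = 7

7


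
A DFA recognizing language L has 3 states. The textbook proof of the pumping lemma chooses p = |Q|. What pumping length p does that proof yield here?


Pumping lemma for regular languages (standard proof):
Take p = |Q|, the number of DFA states.
Any string of length >= |Q| passes through |Q|+1 states while reading its first |Q| symbols,
so by pigeonhole some state repeats, giving the loop that can be pumped.
Here |Q| = 3
Therefore the proof uses p = 3

3


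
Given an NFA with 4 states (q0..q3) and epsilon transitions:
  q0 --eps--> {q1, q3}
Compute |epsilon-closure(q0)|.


Starting from q0
Initialize closure = {q0}
Follow epsilon from q0 -> add q1
Follow epsilon from q0 -> add q3
Final closure: {q0, q1, q3}
Size = 3

3


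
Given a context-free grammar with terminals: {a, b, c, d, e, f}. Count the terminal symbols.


Terminal symbols: a, b, c, d, e, f
Counting each: a (#1), b (#2), c (#3), d (#4), e (#5), f (#6)
Total = 6

6


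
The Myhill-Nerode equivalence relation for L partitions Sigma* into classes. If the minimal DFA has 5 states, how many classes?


Myhill-Nerode theorem:
Number of equivalence classes = number of states in minimal DFA
Minimal DFA states = 5
Therefore equivalence classes = 5

5


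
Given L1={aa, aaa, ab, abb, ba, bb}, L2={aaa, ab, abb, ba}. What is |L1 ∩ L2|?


L1 = {aa, aaa, ab, abb, ba, bb}
L2 = {aaa, ab, abb, ba}
Checking each string in L1 against L2:
  'aa': in L2? No
  'aaa': in L2? Yes
  'ab': in L2? Yes
  'abb': in L2? Yes
  'ba': in L2? Yes
  'bb': in L2? No
Intersection = {aaa, ab, abb, ba}
|L1 ∩ L2| = 4

4


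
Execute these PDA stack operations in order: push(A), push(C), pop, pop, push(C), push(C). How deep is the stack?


Tracing stack operations:
  push(A) -> stack = [A], depth=1
  push(C) -> stack = [A,C], depth=2
  pop -> removed C, stack = [A], depth=1
  pop -> removed A, stack = [], depth=0
  push(C) -> stack = [C], depth=1
  push(C) -> stack = [C,C], depth=2
Final depth = 2

2


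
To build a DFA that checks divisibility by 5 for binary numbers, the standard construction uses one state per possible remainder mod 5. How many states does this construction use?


Divisibility by 5 is tracked via the remainder mod 5: 0, 1, ..., 4
The construction assigns one state to each remainder
Number of remainders = 5

5


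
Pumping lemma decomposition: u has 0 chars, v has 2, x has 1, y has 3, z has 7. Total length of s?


|s| = |u| + |v| + |x| + |y| + |z|
= 0 + 2 + 1 + 3 + 7
= 2 + 1 + 10
= 3 + 10
= 13

13


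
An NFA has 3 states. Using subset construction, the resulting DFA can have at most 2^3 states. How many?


NFA has 3 states
Subset construction: each DFA state = subset of NFA states
Maximum subsets = 2^3
2^3 = 8

8


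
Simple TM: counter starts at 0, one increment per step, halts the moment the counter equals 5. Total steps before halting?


Counter starts at 0. Counting sequence:
  Step 1: counter = 1
  Step 2: counter = 2
  Step 3: counter = 3
  Step 4: counter = 4
  Step 5: counter = 5
Counter reached 5 -> halt
Total steps = 5

5


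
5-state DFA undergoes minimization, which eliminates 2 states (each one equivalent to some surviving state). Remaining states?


Original DFA: 5 states
Redundant states removed: 2
Minimized states = original - removed
= 5 - 2
= 3

3


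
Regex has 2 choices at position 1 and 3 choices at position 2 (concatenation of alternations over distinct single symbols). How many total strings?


First group: 2 alternatives
Second group: 3 alternatives
Concatenation: each choice from group 1 pairs with each from group 2
Total = 2 x 3 = 6

6


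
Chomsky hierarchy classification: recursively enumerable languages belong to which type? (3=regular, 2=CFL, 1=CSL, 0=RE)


Chomsky hierarchy levels:
  Type 3: Regular (DFA/NFA/regex)
  Type 2: Context-free (PDA)
  Type 1: Context-sensitive
  Type 0: Recursively enumerable (TM)
'recursively enumerable' corresponds to Type 0

0


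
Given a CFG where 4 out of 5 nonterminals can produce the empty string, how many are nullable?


Nonterminals: {S, A, B, C, D}
A nonterminal is nullable if it can derive epsilon
Counting nullable nonterminals: 4
Total nullable = 4

4


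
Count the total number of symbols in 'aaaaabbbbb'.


String: 'aaaaabbbbb'
Counting characters:
  'a' appears 5 time(s)
  'b' appears 5 time(s)
Total length = 5 + 5 = 10

10


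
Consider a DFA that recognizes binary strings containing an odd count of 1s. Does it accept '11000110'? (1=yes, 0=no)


DFA has 2 states: q_even (start, accept=no) and q_odd
Processing string '11000110' character by character:
  Position 0: read '1', 1-count=1 -> q_odd
  Position 1: read '1', 1-count=2 -> q_even
  Position 2: read '0', 1-count=2 -> q_even (no change)
  Position 3: read '0', 1-count=2 -> q_even (no change)
  Position 4: read '0', 1-count=2 -> q_even (no change)
  Position 5: read '1', 1-count=3 -> q_odd
  Position 6: read '1', 1-count=4 -> q_even
  Position 7: read '0', 1-count=4 -> q_even (no change)
Final state: q_even, total 1s = 4 (even); the DFA requires an odd count -> reject

0


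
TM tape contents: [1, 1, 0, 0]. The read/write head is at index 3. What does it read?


Tape: [1, 1, 0, 0]
Positions: 0 1 2 3
Values:    1 1 0 0
Head at position 3
tape[3] = 0

0


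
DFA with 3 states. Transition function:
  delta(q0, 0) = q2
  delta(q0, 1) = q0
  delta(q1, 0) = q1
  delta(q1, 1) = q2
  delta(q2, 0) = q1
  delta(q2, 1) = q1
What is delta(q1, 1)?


Looking up transition function:
delta(q1, 1) in the table
Row: q1, Column: 1
Result: q2

q2


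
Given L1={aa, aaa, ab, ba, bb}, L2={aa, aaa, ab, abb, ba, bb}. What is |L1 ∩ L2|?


L1 = {aa, aaa, ab, ba, bb}
L2 = {aa, aaa, ab, abb, ba, bb}
Checking each string in L1 against L2:
  'aa': in L2? Yes
  'aaa': in L2? Yes
  'ab': in L2? Yes
  'ba': in L2? Yes
  'bb': in L2? Yes
Intersection = {aa, aaa, ab, ba, bb}
|L1 ∩ L2| = 5

5


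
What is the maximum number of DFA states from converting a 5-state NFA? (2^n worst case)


NFA has 5 states
Subset construction: each DFA state = subset of NFA states
Maximum subsets = 2^5
2^5 = 32

32


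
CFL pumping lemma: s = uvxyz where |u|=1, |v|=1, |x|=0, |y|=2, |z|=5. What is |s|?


|s| = |u| + |v| + |x| + |y| + |z|
= 1 + 1 + 0 + 2 + 5
= 2 + 0 + 7
= 2 + 7
= 9

9


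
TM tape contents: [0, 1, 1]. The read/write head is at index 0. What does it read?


Tape: [0, 1, 1]
Positions: 0 1 2
Values:    0 1 1
Head at position 0
tape[0] = 0

0


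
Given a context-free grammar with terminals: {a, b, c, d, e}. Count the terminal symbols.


Terminal symbols: a, b, c, d, e
Counting each: a (#1), b (#2), c (#3), d (#4), e (#5)
Total = 5

5


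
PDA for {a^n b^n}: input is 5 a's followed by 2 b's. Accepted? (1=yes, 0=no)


Language requires equal numbers of a's and b's
PDA pushes for each 'a', pops for each 'b'
Number of a's = 5
Number of b's = 2
5 != 2 -> Reject

0


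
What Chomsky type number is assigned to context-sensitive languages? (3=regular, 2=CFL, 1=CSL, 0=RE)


Chomsky hierarchy levels:
  Type 3: Regular (DFA/NFA/regex)
  Type 2: Context-free (PDA)
  Type 1: Context-sensitive
  Type 0: Recursively enumerable (TM)
'context-sensitive' corresponds to Type 1

1


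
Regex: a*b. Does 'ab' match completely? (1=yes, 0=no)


Pattern: a*b
String: 'ab'
Pattern requires: zero or more 'a's followed by exactly one 'b'
Found 1 leading 'a's
Remaining: 'b'
Remaining is exactly 'b' -> match
Result: 1

1


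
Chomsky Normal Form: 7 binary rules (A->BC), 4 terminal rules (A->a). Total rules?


CNF allows two rule forms:
  A -> BC (binary): 7 rules
  A -> a (terminal): 4 rules
Total = 7 + 4 = 11

11


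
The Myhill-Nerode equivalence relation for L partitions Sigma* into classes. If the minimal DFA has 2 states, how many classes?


Myhill-Nerode theorem:
Number of equivalence classes = number of states in minimal DFA
Minimal DFA states = 2
Therefore equivalence classes = 2

2


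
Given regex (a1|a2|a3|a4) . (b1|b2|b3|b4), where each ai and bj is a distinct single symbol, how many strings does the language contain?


First group: 4 alternatives
Second group: 4 alternatives
Concatenation: each choice from group 1 pairs with each from group 2
Total = 4 x 4 = 16

16


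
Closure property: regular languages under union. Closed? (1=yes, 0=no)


Regular languages are closed under:
- Union (DFA product construction)
- Intersection (DFA product construction)
- Complement (swap accept/reject states)
- Concatenation (NFA construction)
- Kleene star (NFA construction)
union is in this list
Therefore: closed

1


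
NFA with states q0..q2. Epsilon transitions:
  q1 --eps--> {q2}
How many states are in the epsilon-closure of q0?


Starting from q0
Initialize closure = {q0}
q0 has no outgoing epsilon transitions -> nothing to add
Final closure: {q0}
Size = 1

1


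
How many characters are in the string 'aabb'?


String: 'aabb'
Counting characters:
  'a' appears 2 time(s)
  'b' appears 2 time(s)
Total length = 2 + 2 = 4

4


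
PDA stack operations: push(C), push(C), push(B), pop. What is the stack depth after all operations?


Tracing stack operations:
  push(C) -> stack = [C], depth=1
  push(C) -> stack = [C,C], depth=2
  push(B) -> stack = [C,C,B], depth=3
  pop -> removed B, stack = [C,C], depth=2
Final depth = 2

2


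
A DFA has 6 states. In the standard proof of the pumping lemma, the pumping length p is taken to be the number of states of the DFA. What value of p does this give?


Pumping lemma for regular languages (standard proof):
Take p = |Q|, the number of DFA states.
Any string of length >= |Q| passes through |Q|+1 states while reading its first |Q| symbols,
so by pigeonhole some state repeats, giving the loop that can be pumped.
Here |Q| = 6
Therefore the proof uses p = 6

6


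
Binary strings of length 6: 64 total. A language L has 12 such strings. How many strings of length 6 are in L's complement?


Alphabet: {0,1}
String length: 6
Total strings of length 6 = 2^6 = 64
Strings in L = 12
Complement = total - |L|
= 64 - 12
= 52

52


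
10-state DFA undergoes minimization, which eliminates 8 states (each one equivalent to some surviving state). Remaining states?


Original DFA: 10 states
Redundant states removed: 8
Minimized states = original - removed
= 10 - 8
= 2

2


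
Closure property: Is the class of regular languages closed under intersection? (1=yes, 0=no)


Regular languages are closed under all standard operations:
- Union: Yes (product construction)
- Intersection: Yes (product construction)
- Complement: Yes (swap accept/reject)
- Concatenation: Yes (NFA construction)
Operation: intersection -> Closed

1


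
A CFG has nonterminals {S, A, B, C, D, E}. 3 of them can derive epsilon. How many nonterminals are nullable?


Nonterminals: {S, A, B, C, D, E}
A nonterminal is nullable if it can derive epsilon
Counting nullable nonterminals: 3
Total nullable = 3

3


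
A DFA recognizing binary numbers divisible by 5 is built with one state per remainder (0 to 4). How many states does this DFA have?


Divisibility by 5 is tracked via the remainder mod 5: 0, 1, ..., 4
The construction assigns one state to each remainder
Number of remainders = 5

5


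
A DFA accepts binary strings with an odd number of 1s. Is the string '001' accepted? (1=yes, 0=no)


DFA has 2 states: q_even (start, accept=no) and q_odd
Processing string '001' character by character:
  Position 0: read '0', 1-count=0 -> q_even (no change)
  Position 1: read '0', 1-count=0 -> q_even (no change)
  Position 2: read '1', 1-count=1 -> q_odd
Final state: q_odd, total 1s = 1 (odd); the DFA requires an odd count -> accept

1


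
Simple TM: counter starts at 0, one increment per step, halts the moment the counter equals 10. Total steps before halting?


Counter starts at 0. Counting sequence:
  Step 1: counter = 1
  Step 2: counter = 2
  Step 3: counter = 3
  Step 4: counter = 4
  Step 5: counter = 5
  Step 6: counter = 6
  ...
  Step 10: counter = 10
Counter reached 10 -> halt
Total steps = 10

10


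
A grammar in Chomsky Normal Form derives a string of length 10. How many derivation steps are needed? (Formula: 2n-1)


Chomsky Normal Form derivation:
String length n = 10
Each step either:
  - Splits a nonterminal into two (n-1 such steps)
  - Converts a nonterminal to terminal (n such steps)
Total = (n-1) + n = 2n - 1
= 2(10) - 1
= 20 - 1
= 19

19


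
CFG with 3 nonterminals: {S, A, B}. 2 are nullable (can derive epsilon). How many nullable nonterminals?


Nonterminals: {S, A, B}
A nonterminal is nullable if it can derive epsilon
Counting nullable nonterminals: 2
Total nullable = 2

2


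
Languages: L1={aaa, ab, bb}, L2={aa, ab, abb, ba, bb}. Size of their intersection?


L1 = {aaa, ab, bb}
L2 = {aa, ab, abb, ba, bb}
Checking each string in L1 against L2:
  'aaa': in L2? No
  'ab': in L2? Yes
  'bb': in L2? Yes
Intersection = {ab, bb}
|L1 ∩ L2| = 2

2


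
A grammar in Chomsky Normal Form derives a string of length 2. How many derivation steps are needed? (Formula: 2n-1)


Chomsky Normal Form derivation:
String length n = 2
Each step either:
  - Splits a nonterminal into two (n-1 such steps)
  - Converts a nonterminal to terminal (n such steps)
Total = (n-1) + n = 2n - 1
= 2(2) - 1
= 4 - 1
= 3

3


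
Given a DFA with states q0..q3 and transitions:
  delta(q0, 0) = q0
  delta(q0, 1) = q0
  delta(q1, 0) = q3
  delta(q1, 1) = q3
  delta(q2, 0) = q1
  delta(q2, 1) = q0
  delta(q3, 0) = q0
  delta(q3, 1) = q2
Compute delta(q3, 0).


Looking up transition function:
delta(q3, 0) in the table
Row: q3, Column: 0
Result: q0

q0


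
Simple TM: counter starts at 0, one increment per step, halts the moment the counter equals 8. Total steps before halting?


Counter starts at 0. Counting sequence:
  Step 1: counter = 1
  Step 2: counter = 2
  Step 3: counter = 3
  Step 4: counter = 4
  Step 5: counter = 5
  Step 6: counter = 6
  Step 7: counter = 7
  Step 8: counter = 8
Counter reached 8 -> halt
Total steps = 8

8


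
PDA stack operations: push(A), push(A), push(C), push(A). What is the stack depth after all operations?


Tracing stack operations:
  push(A) -> stack = [A], depth=1
  push(A) -> stack = [A,A], depth=2
  push(C) -> stack = [A,A,C], depth=3
  push(A) -> stack = [A,A,C,A], depth=4
Final depth = 4

4


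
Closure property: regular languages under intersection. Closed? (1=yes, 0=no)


Regular languages are closed under:
- Union (DFA product construction)
- Intersection (DFA product construction)
- Complement (swap accept/reject states)
- Concatenation (NFA construction)
- Kleene star (NFA construction)
intersection is in this list
Therefore: closed

1


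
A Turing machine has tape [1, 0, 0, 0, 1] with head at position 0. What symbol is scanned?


Tape: [1, 0, 0, 0, 1]
Positions: 0 1 2 3 4
Values:    1 0 0 0 1
Head at position 0
tape[0] = 1

1


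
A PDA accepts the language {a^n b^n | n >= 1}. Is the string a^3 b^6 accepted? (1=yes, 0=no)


Language requires equal numbers of a's and b's
PDA pushes for each 'a', pops for each 'b'
Number of a's = 3
Number of b's = 6
3 != 6 -> Reject

0


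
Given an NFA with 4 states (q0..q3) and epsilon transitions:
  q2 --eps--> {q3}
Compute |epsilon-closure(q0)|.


Starting from q0
Initialize closure = {q0}
q0 has no outgoing epsilon transitions -> nothing to add
Final closure: {q0}
Size = 1

1


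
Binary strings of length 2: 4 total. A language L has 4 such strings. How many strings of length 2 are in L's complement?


Alphabet: {0,1}
String length: 2
Total strings of length 2 = 2^2 = 4
Strings in L = 4
Complement = total - |L|
= 4 - 4
= 0

0


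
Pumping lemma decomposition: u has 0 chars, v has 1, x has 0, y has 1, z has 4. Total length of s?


|s| = |u| + |v| + |x| + |y| + |z|
= 0 + 1 + 0 + 1 + 4
= 1 + 0 + 5
= 1 + 5
= 6

6


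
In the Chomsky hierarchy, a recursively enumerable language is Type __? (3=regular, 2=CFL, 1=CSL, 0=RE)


Chomsky hierarchy levels:
  Type 3: Regular (DFA/NFA/regex)
  Type 2: Context-free (PDA)
  Type 1: Context-sensitive
  Type 0: Recursively enumerable (TM)
'recursively enumerable' corresponds to Type 0

0


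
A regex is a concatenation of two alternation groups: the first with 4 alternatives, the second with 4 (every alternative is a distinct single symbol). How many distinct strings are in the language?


First group: 4 alternatives
Second group: 4 alternatives
Concatenation: each choice from group 1 pairs with each from group 2
Total = 4 x 4 = 16

16


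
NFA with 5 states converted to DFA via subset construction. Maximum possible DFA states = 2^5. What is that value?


NFA has 5 states
Subset construction: each DFA state = subset of NFA states
Maximum subsets = 2^5
2^5 = 32

32


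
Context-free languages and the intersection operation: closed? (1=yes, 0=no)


CFL closure properties:
  Closed under: union, concatenation, Kleene star
  NOT closed under: intersection, complement
Operation 'intersection' is in not-closed list -> No (not closed)

0


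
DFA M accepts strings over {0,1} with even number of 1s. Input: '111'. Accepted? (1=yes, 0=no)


DFA has 2 states: q_even (start, accept=yes) and q_odd
Processing string '111' character by character:
  Position 0: read '1', 1-count=1 -> q_odd
  Position 1: read '1', 1-count=2 -> q_even
  Position 2: read '1', 1-count=3 -> q_odd
Final state: q_odd, total 1s = 3 (odd); the DFA requires an even count -> reject

0


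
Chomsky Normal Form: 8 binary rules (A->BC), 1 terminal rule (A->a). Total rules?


CNF allows two rule forms:
  A -> BC (binary): 8 rules
  A -> a (terminal): 1 rule
Total = 8 + 1 = 9

9


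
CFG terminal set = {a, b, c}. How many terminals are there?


Terminal symbols: a, b, c
Counting each: a (#1), b (#2), c (#3)
Total = 3

3


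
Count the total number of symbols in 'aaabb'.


String: 'aaabb'
Counting characters:
  'a' appears 3 time(s)
  'b' appears 2 time(s)
Total length = 3 + 2 = 5

5


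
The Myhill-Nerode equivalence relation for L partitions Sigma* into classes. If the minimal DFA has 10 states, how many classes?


Myhill-Nerode theorem:
Number of equivalence classes = number of states in minimal DFA
Minimal DFA states = 10
Therefore equivalence classes = 10

10


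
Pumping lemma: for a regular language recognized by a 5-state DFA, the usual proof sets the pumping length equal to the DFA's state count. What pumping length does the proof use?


Pumping lemma for regular languages (standard proof):
Take p = |Q|, the number of DFA states.
Any string of length >= |Q| passes through |Q|+1 states while reading its first |Q| symbols,
so by pigeonhole some state repeats, giving the loop that can be pumped.
Here |Q| = 5
Therefore the proof uses p = 5

5
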